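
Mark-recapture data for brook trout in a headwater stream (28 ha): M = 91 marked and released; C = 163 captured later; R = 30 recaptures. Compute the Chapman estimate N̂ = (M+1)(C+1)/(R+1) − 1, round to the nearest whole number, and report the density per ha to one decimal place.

N̂ = 92·164/31 − 1 = 15088/31 − 1 ≈ 485.7 → 486
Density = N̂ / area = 486 / 28 ≈ 17.36 → 17.4 per ha

density ≈ 17.4 brook trout per ha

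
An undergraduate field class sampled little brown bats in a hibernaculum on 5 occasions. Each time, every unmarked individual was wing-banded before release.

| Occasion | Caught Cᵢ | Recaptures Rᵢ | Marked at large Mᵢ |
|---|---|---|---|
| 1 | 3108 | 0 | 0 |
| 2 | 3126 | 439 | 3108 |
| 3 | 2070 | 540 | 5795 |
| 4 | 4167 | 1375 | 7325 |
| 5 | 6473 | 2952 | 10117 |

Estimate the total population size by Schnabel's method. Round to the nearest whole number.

Σ MᵢCᵢ = 0·3108 + 3108·3126 + 5795·2070 + 7325·4167 + 10117·6473 = 0 + 9715608 + 11995650 + 30523275 + 65487341 = 117721874
Σ Rᵢ = 0 + 439 + 540 + 1375 + 2952 = 5306
N̂ = 117721874 / 5306 ≈ 22186.6 → 22187

N ≈ 22,187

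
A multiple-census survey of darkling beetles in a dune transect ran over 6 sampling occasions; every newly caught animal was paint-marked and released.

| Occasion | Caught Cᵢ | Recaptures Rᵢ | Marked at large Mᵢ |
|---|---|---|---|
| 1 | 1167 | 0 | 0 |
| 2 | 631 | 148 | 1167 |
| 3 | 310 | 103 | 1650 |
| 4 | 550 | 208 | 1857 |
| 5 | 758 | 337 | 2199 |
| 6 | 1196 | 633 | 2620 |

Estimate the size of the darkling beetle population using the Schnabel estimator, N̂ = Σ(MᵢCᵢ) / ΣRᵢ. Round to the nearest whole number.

N ≈ 4947

Σ MᵢCᵢ = 0·1167 + 1167·631 + 1650·310 + 1857·550 + 2199·758 + 2620·1196 = 0 + 736377 + 511500 + 1021350 + 1666842 + 3133520 = 7069589
Σ Rᵢ = 0 + 148 + 103 + 208 + 337 + 633 = 1429
N̂ = 7069589 / 1429 ≈ 4947.2 → 4947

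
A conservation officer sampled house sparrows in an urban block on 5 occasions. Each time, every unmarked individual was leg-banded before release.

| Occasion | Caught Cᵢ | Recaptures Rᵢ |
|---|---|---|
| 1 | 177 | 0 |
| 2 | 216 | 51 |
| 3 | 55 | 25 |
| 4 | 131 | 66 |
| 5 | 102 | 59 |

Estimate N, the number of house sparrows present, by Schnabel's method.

N = 748

Marked at large before each occasion: Mᵢ = Σⱼ<ᵢ (Cⱼ − Rⱼ) → M1=0, M2=177, M3=342, M4=372, M5=437
Σ MᵢCᵢ = 0·177 + 177·216 + 342·55 + 372·131 + 437·102 = 0 + 38232 + 18810 + 48732 + 44574 = 150348
Σ Rᵢ = 0 + 51 + 25 + 66 + 59 = 201
N̂ = 150348 / 201 = 748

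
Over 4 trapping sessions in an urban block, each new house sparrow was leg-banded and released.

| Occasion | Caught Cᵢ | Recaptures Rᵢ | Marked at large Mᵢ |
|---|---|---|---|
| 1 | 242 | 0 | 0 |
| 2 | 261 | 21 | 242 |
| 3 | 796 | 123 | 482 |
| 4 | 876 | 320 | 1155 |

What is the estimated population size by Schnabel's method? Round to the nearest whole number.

N ≈ 3144

Σ MᵢCᵢ = 0·242 + 242·261 + 482·796 + 1155·876 = 0 + 63162 + 383672 + 1011780 = 1458614
Σ Rᵢ = 0 + 21 + 123 + 320 = 464
N̂ = 1458614 / 464 ≈ 3143.6 → 3144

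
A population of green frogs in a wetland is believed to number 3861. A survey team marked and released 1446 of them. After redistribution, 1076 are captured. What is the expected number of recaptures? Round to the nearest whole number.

expected recaptures ≈ 403

The marked fraction of the population is 1446/3861, so in a sample of 1076 expect C·(M/N) marked.
E[R] = 1446 × 1076 / 3861 = 1555896 / 3861 ≈ 403.0 → 403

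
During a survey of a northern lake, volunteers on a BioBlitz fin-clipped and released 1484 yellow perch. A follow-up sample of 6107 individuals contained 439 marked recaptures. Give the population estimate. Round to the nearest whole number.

If marked individuals mix randomly, R/C ≈ M/N, giving N ≈ M·C/R.
N = (1484 × 6107) / 439 = 9062788 / 439 ≈ 20644.2 → 20644

N ≈ 20,644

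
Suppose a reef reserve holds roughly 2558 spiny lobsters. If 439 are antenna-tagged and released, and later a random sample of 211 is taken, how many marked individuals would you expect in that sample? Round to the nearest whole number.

Expected recaptures E[R] = M·C / N.
E[R] = 439 × 211 / 2558 = 92629 / 2558 ≈ 36.2 → 36

expected recaptures ≈ 36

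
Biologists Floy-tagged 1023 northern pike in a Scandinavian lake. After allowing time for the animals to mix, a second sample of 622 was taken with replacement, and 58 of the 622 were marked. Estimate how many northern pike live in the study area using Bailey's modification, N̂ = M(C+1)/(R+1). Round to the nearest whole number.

N ≈ 10,802

N̂ = 1023·(622+1)/(58+1) = 1023·623/59 = 637329/59 ≈ 10802.2 → 10802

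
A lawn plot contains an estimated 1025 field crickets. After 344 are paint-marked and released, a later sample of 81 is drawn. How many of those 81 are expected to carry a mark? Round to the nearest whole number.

expected recaptures ≈ 27

The marked fraction of the population is 344/1025, so in a sample of 81 expect C·(M/N) marked.
E[R] = 344 × 81 / 1025 = 27864 / 1025 ≈ 27.2 → 27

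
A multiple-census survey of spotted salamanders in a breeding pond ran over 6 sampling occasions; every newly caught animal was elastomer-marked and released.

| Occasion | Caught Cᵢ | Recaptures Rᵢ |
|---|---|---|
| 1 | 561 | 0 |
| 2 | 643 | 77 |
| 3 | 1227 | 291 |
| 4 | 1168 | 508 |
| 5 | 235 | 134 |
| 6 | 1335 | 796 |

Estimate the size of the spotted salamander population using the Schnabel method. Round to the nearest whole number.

N ≈ 4741

Marked at large before each occasion: Mᵢ = Σⱼ<ᵢ (Cⱼ − Rⱼ) → M1=0, M2=561, M3=1127, M4=2063, M5=2723, M6=2824
Σ MᵢCᵢ = 0·561 + 561·643 + 1127·1227 + 2063·1168 + 2723·235 + 2824·1335 = 0 + 360723 + 1382829 + 2409584 + 639905 + 3770040 = 8563081
Σ Rᵢ = 0 + 77 + 291 + 508 + 134 + 796 = 1806
N̂ = 8563081 / 1806 ≈ 4741.46 → 4741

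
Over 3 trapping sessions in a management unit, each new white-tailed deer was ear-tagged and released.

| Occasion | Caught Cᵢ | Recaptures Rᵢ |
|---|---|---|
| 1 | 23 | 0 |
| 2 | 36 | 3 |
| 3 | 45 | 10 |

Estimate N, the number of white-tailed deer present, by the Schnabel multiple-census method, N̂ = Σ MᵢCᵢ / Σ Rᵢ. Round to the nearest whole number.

N ≈ 258

Marked at large before each occasion: Mᵢ = Σⱼ<ᵢ (Cⱼ − Rⱼ) → M1=0, M2=23, M3=56
Σ MᵢCᵢ = 0·23 + 23·36 + 56·45 = 0 + 828 + 2520 = 3348
Σ Rᵢ = 0 + 3 + 10 = 13
N̂ = 3348 / 13 ≈ 257.5 → 258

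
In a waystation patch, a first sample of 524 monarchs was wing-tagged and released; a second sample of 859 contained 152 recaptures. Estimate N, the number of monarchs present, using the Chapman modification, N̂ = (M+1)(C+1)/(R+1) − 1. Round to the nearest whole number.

N ≈ 2950

N̂ = (524+1)(859+1)/(152+1) − 1 = 525·860/153 − 1
= 451500/153 − 1 ≈ 2951.0 − 1 ≈ 2950.0 → 2950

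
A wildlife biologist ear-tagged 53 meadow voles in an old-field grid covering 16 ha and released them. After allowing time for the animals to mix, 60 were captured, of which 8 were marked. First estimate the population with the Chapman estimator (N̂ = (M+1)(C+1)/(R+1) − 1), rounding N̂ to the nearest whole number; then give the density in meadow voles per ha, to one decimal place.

density ≈ 22.8 meadow voles per ha

N̂ = 54·61/9 − 1 = 3294/9 − 1 = 365
Density = N̂ / area = 365 / 16 ≈ 22.81 → 22.8 per ha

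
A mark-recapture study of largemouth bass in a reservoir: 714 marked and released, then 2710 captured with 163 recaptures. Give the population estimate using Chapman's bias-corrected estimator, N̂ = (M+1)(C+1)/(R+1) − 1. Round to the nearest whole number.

N ≈ 11,818

N̂ = (714+1)(2710+1)/(163+1) − 1 = 715·2711/164 − 1
= 1938365/164 − 1 ≈ 11819.3 − 1 ≈ 11818.3 → 11818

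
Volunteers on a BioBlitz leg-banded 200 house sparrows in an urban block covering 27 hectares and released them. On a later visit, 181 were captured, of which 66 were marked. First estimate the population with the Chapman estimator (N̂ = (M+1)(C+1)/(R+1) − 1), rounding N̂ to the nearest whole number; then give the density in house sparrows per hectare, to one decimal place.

density ≈ 20.2 house sparrows per hectare

N̂ = 201·182/67 − 1 = 36582/67 − 1 = 545
Density = N̂ / area = 545 / 27 ≈ 20.19 → 20.2 per hectare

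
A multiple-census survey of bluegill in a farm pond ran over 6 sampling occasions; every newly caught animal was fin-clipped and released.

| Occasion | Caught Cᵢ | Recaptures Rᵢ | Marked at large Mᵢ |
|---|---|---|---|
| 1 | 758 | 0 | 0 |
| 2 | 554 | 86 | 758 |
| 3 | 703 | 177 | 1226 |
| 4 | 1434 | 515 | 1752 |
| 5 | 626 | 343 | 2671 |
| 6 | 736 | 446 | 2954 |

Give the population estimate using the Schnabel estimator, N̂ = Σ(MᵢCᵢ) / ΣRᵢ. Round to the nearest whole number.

N ≈ 4876

Σ MᵢCᵢ = 0·758 + 758·554 + 1226·703 + 1752·1434 + 2671·626 + 2954·736 = 0 + 419932 + 861878 + 2512368 + 1672046 + 2174144 = 7640368
Σ Rᵢ = 0 + 86 + 177 + 515 + 343 + 446 = 1567
N̂ = 7640368 / 1567 ≈ 4875.8 → 4876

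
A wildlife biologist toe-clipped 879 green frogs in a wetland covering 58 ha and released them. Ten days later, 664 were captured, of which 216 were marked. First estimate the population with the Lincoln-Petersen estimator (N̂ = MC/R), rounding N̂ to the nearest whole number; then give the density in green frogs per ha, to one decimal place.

density ≈ 46.6 green frogs per ha

N̂ = 879·664/216 = 583656/216 ≈ 2702.1 → 2702
Density = N̂ / area = 2702 / 58 ≈ 46.59 → 46.6 per ha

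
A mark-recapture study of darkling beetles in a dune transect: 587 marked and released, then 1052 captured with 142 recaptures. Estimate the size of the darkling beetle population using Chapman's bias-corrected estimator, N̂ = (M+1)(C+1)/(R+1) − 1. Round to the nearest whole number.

N ≈ 4329

N̂ = (587+1)(1052+1)/(142+1) − 1 = 588·1053/143 − 1
= 619164/143 − 1 ≈ 4329.8 − 1 ≈ 4328.8 → 4329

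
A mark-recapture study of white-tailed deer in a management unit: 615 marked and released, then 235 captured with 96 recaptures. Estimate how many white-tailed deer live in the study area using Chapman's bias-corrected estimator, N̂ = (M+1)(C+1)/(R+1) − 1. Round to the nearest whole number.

N̂ = (615+1)(235+1)/(96+1) − 1 = 616·236/97 − 1
= 145376/97 − 1 ≈ 1498.7 − 1 ≈ 1497.7 → 1498

N ≈ 1498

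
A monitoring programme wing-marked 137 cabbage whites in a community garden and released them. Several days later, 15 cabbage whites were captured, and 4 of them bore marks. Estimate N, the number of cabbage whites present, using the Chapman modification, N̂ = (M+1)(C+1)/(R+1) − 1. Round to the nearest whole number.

N ≈ 441

N̂ = (137+1)(15+1)/(4+1) − 1 = 138·16/5 − 1
= 2208/5 − 1 ≈ 441.6 − 1 ≈ 440.6 → 441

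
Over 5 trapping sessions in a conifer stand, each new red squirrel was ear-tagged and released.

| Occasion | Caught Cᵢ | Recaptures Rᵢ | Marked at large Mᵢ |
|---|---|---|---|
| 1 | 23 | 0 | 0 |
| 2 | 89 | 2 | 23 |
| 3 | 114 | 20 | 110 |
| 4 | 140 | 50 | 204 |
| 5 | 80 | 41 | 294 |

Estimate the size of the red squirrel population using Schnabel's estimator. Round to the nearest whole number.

Σ MᵢCᵢ = 0·23 + 23·89 + 110·114 + 204·140 + 294·80 = 0 + 2047 + 12540 + 28560 + 23520 = 66667
Σ Rᵢ = 0 + 2 + 20 + 50 + 41 = 113
N̂ = 66667 / 113 ≈ 590.0 → 590

N ≈ 590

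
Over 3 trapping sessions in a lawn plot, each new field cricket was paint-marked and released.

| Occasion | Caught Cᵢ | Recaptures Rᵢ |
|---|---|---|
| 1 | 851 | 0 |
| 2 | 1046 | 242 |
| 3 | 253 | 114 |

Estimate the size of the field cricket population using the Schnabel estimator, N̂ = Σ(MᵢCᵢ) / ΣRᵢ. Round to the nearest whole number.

Marked at large before each occasion: Mᵢ = Σⱼ<ᵢ (Cⱼ − Rⱼ) → M1=0, M2=851, M3=1655
Σ MᵢCᵢ = 0·851 + 851·1046 + 1655·253 = 0 + 890146 + 418715 = 1308861
Σ Rᵢ = 0 + 242 + 114 = 356
N̂ = 1308861 / 356 ≈ 3676.6 → 3677

N ≈ 3677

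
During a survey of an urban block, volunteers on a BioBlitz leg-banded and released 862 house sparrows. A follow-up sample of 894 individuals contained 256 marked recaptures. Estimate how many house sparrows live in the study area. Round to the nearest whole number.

N ≈ 3010

Lincoln-Petersen assumes M/N = R/C, so N = M·C / R.
N = (862 × 894) / 256 = 770628 / 256 ≈ 3010.3 → 3010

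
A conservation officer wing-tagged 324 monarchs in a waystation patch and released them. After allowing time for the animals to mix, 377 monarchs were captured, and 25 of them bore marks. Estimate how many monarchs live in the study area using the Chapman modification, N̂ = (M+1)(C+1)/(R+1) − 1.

N = 4724

N̂ = (324+1)(377+1)/(25+1) − 1 = 325·378/26 − 1
= 122850/26 − 1 = 4725 − 1 = 4724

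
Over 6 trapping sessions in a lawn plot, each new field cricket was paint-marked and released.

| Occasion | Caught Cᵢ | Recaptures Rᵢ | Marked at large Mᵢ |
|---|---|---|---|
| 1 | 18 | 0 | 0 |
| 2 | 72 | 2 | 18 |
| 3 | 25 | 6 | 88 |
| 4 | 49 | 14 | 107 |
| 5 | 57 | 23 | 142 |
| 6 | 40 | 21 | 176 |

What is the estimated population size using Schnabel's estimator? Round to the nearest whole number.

Σ MᵢCᵢ = 0·18 + 18·72 + 88·25 + 107·49 + 142·57 + 176·40 = 0 + 1296 + 2200 + 5243 + 8094 + 7040 = 23873
Σ Rᵢ = 0 + 2 + 6 + 14 + 23 + 21 = 66
N̂ = 23873 / 66 ≈ 361.7 → 362

N ≈ 362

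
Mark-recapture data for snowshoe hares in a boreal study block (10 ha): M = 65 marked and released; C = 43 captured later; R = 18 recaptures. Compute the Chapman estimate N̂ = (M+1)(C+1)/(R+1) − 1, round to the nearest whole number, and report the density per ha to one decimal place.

density ≈ 15.2 snowshoe hares per ha

N̂ = 66·44/19 − 1 = 2904/19 − 1 ≈ 151.8 → 152
Density = N̂ / area = 152 / 10 ≈ 15.20 → 15.2 per ha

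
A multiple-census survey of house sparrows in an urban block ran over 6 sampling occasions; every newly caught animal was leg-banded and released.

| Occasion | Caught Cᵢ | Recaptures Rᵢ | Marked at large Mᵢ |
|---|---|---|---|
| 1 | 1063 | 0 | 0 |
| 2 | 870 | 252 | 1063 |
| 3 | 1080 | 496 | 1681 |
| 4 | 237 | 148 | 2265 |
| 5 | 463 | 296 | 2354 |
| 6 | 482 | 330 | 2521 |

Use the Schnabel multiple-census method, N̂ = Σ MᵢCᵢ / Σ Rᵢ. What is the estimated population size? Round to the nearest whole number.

N ≈ 3668

Σ MᵢCᵢ = 0·1063 + 1063·870 + 1681·1080 + 2265·237 + 2354·463 + 2521·482 = 0 + 924810 + 1815480 + 536805 + 1089902 + 1215122 = 5582119
Σ Rᵢ = 0 + 252 + 496 + 148 + 296 + 330 = 1522
N̂ = 5582119 / 1522 ≈ 3667.6 → 3668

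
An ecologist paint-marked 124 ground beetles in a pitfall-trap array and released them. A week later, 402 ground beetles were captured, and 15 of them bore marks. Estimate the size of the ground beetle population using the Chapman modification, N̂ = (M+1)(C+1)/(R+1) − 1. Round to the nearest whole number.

N ≈ 3147

N̂ = (124+1)(402+1)/(15+1) − 1 = 125·403/16 − 1
= 50375/16 − 1 ≈ 3148.4 − 1 ≈ 3147.4 → 3147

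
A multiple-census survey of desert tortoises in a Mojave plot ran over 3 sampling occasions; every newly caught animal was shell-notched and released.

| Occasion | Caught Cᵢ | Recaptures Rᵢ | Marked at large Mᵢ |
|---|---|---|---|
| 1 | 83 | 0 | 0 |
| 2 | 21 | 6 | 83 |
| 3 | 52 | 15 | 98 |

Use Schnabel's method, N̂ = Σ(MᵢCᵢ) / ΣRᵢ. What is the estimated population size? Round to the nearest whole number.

N ≈ 326

Σ MᵢCᵢ = 0·83 + 83·21 + 98·52 = 0 + 1743 + 5096 = 6839
Σ Rᵢ = 0 + 6 + 15 = 21
N̂ = 6839 / 21 ≈ 325.7 → 326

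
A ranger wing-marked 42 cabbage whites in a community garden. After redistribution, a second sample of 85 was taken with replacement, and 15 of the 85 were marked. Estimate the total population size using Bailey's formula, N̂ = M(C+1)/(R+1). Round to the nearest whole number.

N ≈ 226

N̂ = 42·(85+1)/(15+1) = 42·86/16 = 3612/16 ≈ 225.8 → 226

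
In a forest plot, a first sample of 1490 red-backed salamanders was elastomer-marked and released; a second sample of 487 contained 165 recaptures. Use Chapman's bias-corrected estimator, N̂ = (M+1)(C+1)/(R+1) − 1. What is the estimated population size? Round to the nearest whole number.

N ≈ 4382

N̂ = (1490+1)(487+1)/(165+1) − 1 = 1491·488/166 − 1
= 727608/166 − 1 ≈ 4383.2 − 1 ≈ 4382.2 → 4382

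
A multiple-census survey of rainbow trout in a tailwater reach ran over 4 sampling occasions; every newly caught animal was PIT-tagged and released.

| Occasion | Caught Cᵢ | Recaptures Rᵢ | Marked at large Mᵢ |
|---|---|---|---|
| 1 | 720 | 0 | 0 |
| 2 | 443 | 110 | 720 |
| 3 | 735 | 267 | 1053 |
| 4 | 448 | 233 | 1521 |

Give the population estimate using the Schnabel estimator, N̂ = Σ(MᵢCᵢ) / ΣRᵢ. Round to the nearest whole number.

N ≈ 2909

Σ MᵢCᵢ = 0·720 + 720·443 + 1053·735 + 1521·448 = 0 + 318960 + 773955 + 681408 = 1774323
Σ Rᵢ = 0 + 110 + 267 + 233 = 610
N̂ = 1774323 / 610 ≈ 2908.7 → 2909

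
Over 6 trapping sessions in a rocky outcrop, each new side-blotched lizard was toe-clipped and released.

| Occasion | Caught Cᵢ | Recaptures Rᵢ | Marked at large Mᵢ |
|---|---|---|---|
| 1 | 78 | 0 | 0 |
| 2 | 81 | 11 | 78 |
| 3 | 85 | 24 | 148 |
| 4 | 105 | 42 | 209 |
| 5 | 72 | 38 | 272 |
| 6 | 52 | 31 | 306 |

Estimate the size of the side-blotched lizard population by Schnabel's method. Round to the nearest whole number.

Σ MᵢCᵢ = 0·78 + 78·81 + 148·85 + 209·105 + 272·72 + 306·52 = 0 + 6318 + 12580 + 21945 + 19584 + 15912 = 76339
Σ Rᵢ = 0 + 11 + 24 + 42 + 38 + 31 = 146
N̂ = 76339 / 146 ≈ 522.9 → 523

N ≈ 523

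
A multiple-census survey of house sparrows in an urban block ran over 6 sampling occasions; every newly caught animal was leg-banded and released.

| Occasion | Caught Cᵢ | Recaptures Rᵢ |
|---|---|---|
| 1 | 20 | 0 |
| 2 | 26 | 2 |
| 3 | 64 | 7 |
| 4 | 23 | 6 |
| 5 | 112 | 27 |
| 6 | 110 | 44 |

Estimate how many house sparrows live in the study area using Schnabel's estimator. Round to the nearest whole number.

N ≈ 479

Marked at large before each occasion: Mᵢ = Σⱼ<ᵢ (Cⱼ − Rⱼ) → M1=0, M2=20, M3=44, M4=101, M5=118, M6=203
Σ MᵢCᵢ = 0·20 + 20·26 + 44·64 + 101·23 + 118·112 + 203·110 = 0 + 520 + 2816 + 2323 + 13216 + 22330 = 41205
Σ Rᵢ = 0 + 2 + 7 + 6 + 27 + 44 = 86
N̂ = 41205 / 86 ≈ 479.1 → 479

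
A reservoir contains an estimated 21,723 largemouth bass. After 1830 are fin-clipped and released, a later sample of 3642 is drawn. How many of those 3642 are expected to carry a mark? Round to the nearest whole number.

expected recaptures ≈ 307

The marked fraction of the population is 1830/21723, so in a sample of 3642 expect C·(M/N) marked.
E[R] = 1830 × 3642 / 21723 = 6664860 / 21723 ≈ 306.8 → 307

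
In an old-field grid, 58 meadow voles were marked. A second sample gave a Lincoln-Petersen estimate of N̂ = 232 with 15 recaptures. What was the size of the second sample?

From N = M·C/R: C = N·R / M = 232·15 / 58 = 3480 / 58 = 60.

C = 60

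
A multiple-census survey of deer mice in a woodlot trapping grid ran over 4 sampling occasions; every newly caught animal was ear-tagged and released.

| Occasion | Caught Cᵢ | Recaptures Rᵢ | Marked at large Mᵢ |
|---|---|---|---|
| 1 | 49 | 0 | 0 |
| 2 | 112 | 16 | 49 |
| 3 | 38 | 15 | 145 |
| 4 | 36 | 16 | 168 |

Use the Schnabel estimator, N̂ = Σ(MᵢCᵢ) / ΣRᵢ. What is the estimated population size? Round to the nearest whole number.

N ≈ 363

Σ MᵢCᵢ = 0·49 + 49·112 + 145·38 + 168·36 = 0 + 5488 + 5510 + 6048 = 17046
Σ Rᵢ = 0 + 16 + 15 + 16 = 47
N̂ = 17046 / 47 ≈ 362.7 → 363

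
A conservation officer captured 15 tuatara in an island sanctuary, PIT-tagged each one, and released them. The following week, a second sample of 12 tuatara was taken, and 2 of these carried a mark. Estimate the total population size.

N = (15 × 12) / 2 = 180 / 2 = 90

N = 90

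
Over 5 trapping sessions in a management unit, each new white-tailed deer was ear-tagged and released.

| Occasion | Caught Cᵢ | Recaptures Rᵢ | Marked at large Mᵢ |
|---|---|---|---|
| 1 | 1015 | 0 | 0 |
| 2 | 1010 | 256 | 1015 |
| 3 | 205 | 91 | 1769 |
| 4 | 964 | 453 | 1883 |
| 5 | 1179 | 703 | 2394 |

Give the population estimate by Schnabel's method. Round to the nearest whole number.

N ≈ 4009

Σ MᵢCᵢ = 0·1015 + 1015·1010 + 1769·205 + 1883·964 + 2394·1179 = 0 + 1025150 + 362645 + 1815212 + 2822526 = 6025533
Σ Rᵢ = 0 + 256 + 91 + 453 + 703 = 1503
N̂ = 6025533 / 1503 ≈ 4009.0 → 4009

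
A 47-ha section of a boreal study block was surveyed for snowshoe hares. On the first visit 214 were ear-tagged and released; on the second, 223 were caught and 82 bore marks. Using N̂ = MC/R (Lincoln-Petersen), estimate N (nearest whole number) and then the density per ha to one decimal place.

density ≈ 12.4 snowshoe hares per ha

N̂ = 214·223/82 = 47722/82 ≈ 582.0 → 582
Density = N̂ / area = 582 / 47 ≈ 12.38 → 12.4 per ha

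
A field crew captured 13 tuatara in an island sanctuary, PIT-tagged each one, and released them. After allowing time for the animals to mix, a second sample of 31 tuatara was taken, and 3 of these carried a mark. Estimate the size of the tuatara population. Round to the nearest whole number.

N ≈ 134

N = (13 × 31) / 3 = 403 / 3 ≈ 134.3 → 134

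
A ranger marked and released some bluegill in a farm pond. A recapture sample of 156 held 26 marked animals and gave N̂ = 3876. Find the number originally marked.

From N = M·C/R: M = N·R / C = 3876·26 / 156 = 100776 / 156 = 646.

M = 646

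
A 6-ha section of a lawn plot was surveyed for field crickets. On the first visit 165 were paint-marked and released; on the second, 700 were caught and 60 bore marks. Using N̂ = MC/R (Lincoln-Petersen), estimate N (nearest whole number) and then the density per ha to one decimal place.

density ≈ 320.8 field crickets per ha

N̂ = 165·700/60 = 115500/60 = 1925
Density = N̂ / area = 1925 / 6 ≈ 320.83 → 320.8 per ha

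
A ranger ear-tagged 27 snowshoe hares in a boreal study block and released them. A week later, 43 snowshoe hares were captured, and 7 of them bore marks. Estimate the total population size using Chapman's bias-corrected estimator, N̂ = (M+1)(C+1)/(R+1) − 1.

N = 153

N̂ = (27+1)(43+1)/(7+1) − 1 = 28·44/8 − 1
= 1232/8 − 1 = 154 − 1 = 153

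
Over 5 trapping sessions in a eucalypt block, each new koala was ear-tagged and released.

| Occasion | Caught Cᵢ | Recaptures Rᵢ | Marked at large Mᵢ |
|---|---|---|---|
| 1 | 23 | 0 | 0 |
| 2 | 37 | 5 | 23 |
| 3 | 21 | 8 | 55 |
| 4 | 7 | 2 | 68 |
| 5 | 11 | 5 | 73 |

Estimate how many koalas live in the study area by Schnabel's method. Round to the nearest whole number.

N ≈ 164

Σ MᵢCᵢ = 0·23 + 23·37 + 55·21 + 68·7 + 73·11 = 0 + 851 + 1155 + 476 + 803 = 3285
Σ Rᵢ = 0 + 5 + 8 + 2 + 5 = 20
N̂ = 3285 / 20 ≈ 164.2 → 164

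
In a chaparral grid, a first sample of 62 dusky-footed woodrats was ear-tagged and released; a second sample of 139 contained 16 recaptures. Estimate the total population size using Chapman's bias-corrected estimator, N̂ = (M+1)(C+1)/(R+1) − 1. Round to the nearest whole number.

N̂ = (62+1)(139+1)/(16+1) − 1 = 63·140/17 − 1
= 8820/17 − 1 ≈ 518.8 − 1 ≈ 517.8 → 518

N ≈ 518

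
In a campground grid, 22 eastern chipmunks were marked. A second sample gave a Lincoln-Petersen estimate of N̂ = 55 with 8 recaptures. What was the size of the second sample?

From N = M·C/R: C = N·R / M = 55·8 / 22 = 440 / 22 = 20.

C = 20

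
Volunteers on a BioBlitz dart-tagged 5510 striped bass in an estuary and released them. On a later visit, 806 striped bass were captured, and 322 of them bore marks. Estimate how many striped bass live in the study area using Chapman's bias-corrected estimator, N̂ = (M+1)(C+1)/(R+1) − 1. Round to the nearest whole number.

N̂ = (5510+1)(806+1)/(322+1) − 1 = 5511·807/323 − 1
= 4447377/323 − 1 ≈ 13769.0 − 1 ≈ 13768.0 → 13768

N ≈ 13,768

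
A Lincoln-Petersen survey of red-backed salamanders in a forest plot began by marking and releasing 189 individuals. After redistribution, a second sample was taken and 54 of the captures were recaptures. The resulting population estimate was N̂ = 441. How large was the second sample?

From N = M·C/R: C = N·R / M = 441·54 / 189 = 23814 / 189 = 126.

C = 126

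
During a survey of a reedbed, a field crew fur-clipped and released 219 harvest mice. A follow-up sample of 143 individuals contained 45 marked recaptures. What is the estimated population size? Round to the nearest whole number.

Lincoln-Petersen assumes M/N = R/C, so N = M·C / R.
N = (219 × 143) / 45 = 31317 / 45 ≈ 695.9 → 696

N ≈ 696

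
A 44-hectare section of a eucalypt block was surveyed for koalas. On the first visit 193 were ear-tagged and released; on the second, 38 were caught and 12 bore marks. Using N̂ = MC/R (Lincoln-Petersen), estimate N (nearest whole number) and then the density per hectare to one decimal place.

density ≈ 13.9 koalas per hectare

N̂ = 193·38/12 = 7334/12 ≈ 611.2 → 611
Density = N̂ / area = 611 / 44 ≈ 13.89 → 13.9 per hectare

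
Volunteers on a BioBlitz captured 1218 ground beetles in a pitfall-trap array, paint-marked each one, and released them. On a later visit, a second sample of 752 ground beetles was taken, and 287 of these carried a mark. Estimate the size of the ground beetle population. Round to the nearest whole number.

N ≈ 3191

The marked fraction in the recapture sample should equal the marked fraction in the population: 287/752 = 1218/N.
N = (1218 × 752) / 287 = 915936 / 287 ≈ 3191.4 → 3191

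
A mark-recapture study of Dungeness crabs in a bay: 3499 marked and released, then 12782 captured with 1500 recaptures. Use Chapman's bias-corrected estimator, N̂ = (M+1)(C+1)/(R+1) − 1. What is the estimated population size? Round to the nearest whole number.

N̂ = (3499+1)(12782+1)/(1500+1) − 1 = 3500·12783/1501 − 1
= 44740500/1501 − 1 ≈ 29807.1 − 1 ≈ 29806.1 → 29806

N ≈ 29,806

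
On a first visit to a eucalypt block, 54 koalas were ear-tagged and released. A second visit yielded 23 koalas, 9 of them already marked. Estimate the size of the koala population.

The marked fraction in the recapture sample should equal the marked fraction in the population: 9/23 = 54/N.
N = (54 × 23) / 9 = 1242 / 9 = 138

N = 138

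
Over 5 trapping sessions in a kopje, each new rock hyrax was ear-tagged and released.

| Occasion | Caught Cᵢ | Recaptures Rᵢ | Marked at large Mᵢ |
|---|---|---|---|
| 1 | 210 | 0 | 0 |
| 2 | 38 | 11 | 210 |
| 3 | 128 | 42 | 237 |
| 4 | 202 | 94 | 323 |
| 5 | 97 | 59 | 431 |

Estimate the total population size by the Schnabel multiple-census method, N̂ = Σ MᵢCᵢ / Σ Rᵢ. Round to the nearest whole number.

N ≈ 706

Σ MᵢCᵢ = 0·210 + 210·38 + 237·128 + 323·202 + 431·97 = 0 + 7980 + 30336 + 65246 + 41807 = 145369
Σ Rᵢ = 0 + 11 + 42 + 94 + 59 = 206
N̂ = 145369 / 206 ≈ 705.7 → 706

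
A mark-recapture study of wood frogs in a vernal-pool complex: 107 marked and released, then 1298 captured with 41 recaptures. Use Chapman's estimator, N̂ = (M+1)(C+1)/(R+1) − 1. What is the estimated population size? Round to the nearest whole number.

N ≈ 3339

N̂ = (107+1)(1298+1)/(41+1) − 1 = 108·1299/42 − 1
= 140292/42 − 1 ≈ 3340.3 − 1 ≈ 3339.3 → 3339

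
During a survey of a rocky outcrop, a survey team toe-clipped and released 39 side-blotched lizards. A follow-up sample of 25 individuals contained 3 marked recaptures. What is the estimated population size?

N = 325

If marked individuals mix randomly, R/C ≈ M/N, giving N ≈ M·C/R.
N = (39 × 25) / 3 = 975 / 3 = 325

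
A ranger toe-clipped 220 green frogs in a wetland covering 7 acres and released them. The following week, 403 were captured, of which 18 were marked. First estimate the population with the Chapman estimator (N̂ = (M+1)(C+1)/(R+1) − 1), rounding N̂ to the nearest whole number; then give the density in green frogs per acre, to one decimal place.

density ≈ 671.1 green frogs per acre

N̂ = 221·404/19 − 1 = 89284/19 − 1 ≈ 4698.2 → 4698
Density = N̂ / area = 4698 / 7 ≈ 671.14 → 671.1 per acre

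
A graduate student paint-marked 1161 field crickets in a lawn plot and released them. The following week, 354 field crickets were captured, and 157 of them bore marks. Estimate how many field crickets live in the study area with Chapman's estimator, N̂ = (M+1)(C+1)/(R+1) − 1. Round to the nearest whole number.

N̂ = (1161+1)(354+1)/(157+1) − 1 = 1162·355/158 − 1
= 412510/158 − 1 ≈ 2610.8 − 1 ≈ 2609.8 → 2610

N ≈ 2610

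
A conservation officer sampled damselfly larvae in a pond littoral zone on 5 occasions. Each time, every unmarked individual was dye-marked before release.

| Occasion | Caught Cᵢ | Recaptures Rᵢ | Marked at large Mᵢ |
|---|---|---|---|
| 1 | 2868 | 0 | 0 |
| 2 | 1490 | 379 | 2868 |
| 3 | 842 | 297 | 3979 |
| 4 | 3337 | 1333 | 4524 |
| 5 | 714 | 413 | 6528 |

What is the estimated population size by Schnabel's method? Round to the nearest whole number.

N ≈ 11,305

Σ MᵢCᵢ = 0·2868 + 2868·1490 + 3979·842 + 4524·3337 + 6528·714 = 0 + 4273320 + 3350318 + 15096588 + 4660992 = 27381218
Σ Rᵢ = 0 + 379 + 297 + 1333 + 413 = 2422
N̂ = 27381218 / 2422 ≈ 11305.2 → 11305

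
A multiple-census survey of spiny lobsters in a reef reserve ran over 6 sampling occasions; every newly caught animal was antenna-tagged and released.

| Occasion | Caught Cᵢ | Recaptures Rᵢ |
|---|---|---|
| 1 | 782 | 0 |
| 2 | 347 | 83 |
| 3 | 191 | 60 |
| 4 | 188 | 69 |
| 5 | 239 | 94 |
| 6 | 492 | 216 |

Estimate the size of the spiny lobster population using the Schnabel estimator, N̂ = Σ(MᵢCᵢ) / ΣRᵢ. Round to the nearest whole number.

Marked at large before each occasion: Mᵢ = Σⱼ<ᵢ (Cⱼ − Rⱼ) → M1=0, M2=782, M3=1046, M4=1177, M5=1296, M6=1441
Σ MᵢCᵢ = 0·782 + 782·347 + 1046·191 + 1177·188 + 1296·239 + 1441·492 = 0 + 271354 + 199786 + 221276 + 309744 + 708972 = 1711132
Σ Rᵢ = 0 + 83 + 60 + 69 + 94 + 216 = 522
N̂ = 1711132 / 522 ≈ 3278.0 → 3278

N ≈ 3278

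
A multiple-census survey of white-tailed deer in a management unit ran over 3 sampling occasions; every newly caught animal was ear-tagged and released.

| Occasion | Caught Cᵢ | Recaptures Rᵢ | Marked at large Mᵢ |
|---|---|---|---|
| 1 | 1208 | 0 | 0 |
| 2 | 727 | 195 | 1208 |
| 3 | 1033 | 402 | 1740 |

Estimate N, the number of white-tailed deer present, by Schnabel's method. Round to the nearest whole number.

N ≈ 4482

Σ MᵢCᵢ = 0·1208 + 1208·727 + 1740·1033 = 0 + 878216 + 1797420 = 2675636
Σ Rᵢ = 0 + 195 + 402 = 597
N̂ = 2675636 / 597 ≈ 4481.8 → 4482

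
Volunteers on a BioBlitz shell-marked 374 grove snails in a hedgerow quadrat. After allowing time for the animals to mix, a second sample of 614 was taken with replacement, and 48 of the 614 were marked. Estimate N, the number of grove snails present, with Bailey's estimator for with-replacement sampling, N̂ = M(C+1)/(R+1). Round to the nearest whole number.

N ≈ 4694

N̂ = 374·(614+1)/(48+1) = 374·615/49 = 230010/49 ≈ 4694.1 → 4694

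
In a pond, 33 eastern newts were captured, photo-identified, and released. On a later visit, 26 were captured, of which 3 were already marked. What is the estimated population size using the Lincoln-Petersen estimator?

N = 286

Lincoln-Petersen assumes M/N = R/C, so N = M·C / R.
N = (33 × 26) / 3 = 858 / 3 = 286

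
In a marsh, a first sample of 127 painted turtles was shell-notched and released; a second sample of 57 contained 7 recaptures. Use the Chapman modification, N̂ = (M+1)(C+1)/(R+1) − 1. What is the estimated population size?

N̂ = (127+1)(57+1)/(7+1) − 1 = 128·58/8 − 1
= 7424/8 − 1 = 928 − 1 = 927

N = 927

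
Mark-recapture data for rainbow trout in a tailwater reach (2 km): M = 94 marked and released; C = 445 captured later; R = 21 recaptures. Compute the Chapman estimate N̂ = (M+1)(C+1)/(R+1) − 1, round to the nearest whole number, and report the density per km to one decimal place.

N̂ = 95·446/22 − 1 = 42370/22 − 1 ≈ 1924.9 → 1925
Density = N̂ / area = 1925 / 2 ≈ 962.50 → 962.5 per km

density ≈ 962.5 rainbow trout per km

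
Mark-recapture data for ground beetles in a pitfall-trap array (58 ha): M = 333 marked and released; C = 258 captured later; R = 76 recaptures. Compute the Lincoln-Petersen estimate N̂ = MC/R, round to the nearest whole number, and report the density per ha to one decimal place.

density ≈ 19.5 ground beetles per ha

N̂ = 333·258/76 = 85914/76 ≈ 1130.4 → 1130
Density = N̂ / area = 1130 / 58 ≈ 19.48 → 19.5 per ha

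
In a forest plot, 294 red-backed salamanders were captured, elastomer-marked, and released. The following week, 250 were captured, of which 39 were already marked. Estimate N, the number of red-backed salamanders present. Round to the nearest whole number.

Lincoln-Petersen assumes M/N = R/C, so N = M·C / R.
N = (294 × 250) / 39 = 73500 / 39 ≈ 1884.6 → 1885

N ≈ 1885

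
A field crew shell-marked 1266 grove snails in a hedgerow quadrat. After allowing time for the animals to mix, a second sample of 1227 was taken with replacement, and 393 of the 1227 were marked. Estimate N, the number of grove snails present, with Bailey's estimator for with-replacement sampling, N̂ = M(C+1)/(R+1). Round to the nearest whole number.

N ≈ 3946

N̂ = 1266·(1227+1)/(393+1) = 1266·1228/394 = 1554648/394 ≈ 3945.8 → 3946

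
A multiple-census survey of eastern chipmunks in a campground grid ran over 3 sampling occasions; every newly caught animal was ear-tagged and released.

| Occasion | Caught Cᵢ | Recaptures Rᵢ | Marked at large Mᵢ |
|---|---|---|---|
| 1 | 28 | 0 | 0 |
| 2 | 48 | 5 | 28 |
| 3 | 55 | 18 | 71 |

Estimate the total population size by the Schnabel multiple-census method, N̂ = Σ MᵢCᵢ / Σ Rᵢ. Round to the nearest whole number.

N ≈ 228

Σ MᵢCᵢ = 0·28 + 28·48 + 71·55 = 0 + 1344 + 3905 = 5249
Σ Rᵢ = 0 + 5 + 18 = 23
N̂ = 5249 / 23 ≈ 228.2 → 228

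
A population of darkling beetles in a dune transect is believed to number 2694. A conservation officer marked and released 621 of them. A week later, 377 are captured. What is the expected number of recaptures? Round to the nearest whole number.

expected recaptures ≈ 87

The marked fraction of the population is 621/2694, so in a sample of 377 expect C·(M/N) marked.
E[R] = 621 × 377 / 2694 = 234117 / 2694 ≈ 86.9 → 87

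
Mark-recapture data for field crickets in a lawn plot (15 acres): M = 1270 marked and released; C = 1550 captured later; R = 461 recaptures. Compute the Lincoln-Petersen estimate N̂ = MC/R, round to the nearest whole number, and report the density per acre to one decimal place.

density ≈ 284.7 field crickets per acre

N̂ = 1270·1550/461 = 1968500/461 ≈ 4270.1 → 4270
Density = N̂ / area = 4270 / 15 ≈ 284.67 → 284.7 per acre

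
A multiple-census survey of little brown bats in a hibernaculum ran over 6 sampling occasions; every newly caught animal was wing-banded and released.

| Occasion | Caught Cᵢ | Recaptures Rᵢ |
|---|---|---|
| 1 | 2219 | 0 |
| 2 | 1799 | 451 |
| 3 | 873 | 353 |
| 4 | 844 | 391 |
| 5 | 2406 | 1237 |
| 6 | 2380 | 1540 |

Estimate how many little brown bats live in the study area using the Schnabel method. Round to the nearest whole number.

Marked at large before each occasion: Mᵢ = Σⱼ<ᵢ (Cⱼ − Rⱼ) → M1=0, M2=2219, M3=3567, M4=4087, M5=4540, M6=5709
Σ MᵢCᵢ = 0·2219 + 2219·1799 + 3567·873 + 4087·844 + 4540·2406 + 5709·2380 = 0 + 3991981 + 3113991 + 3449428 + 10923240 + 13587420 = 35066060
Σ Rᵢ = 0 + 451 + 353 + 391 + 1237 + 1540 = 3972
N̂ = 35066060 / 3972 ≈ 8828.3 → 8828

N ≈ 8828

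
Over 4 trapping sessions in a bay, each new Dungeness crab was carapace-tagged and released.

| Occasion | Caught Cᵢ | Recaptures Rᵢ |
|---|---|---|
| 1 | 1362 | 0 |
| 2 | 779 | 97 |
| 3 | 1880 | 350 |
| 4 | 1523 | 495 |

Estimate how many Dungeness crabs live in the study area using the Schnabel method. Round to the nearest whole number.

N ≈ 10,984

Marked at large before each occasion: Mᵢ = Σⱼ<ᵢ (Cⱼ − Rⱼ) → M1=0, M2=1362, M3=2044, M4=3574
Σ MᵢCᵢ = 0·1362 + 1362·779 + 2044·1880 + 3574·1523 = 0 + 1060998 + 3842720 + 5443202 = 10346920
Σ Rᵢ = 0 + 97 + 350 + 495 = 942
N̂ = 10346920 / 942 ≈ 10984.0 → 10984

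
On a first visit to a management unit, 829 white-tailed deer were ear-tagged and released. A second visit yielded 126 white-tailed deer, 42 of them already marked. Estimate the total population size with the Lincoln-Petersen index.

N = (829 × 126) / 42 = 104454 / 42 = 2487

N = 2487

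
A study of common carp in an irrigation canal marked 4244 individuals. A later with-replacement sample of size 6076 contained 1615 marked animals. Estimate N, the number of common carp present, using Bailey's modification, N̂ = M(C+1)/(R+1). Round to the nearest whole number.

N ≈ 15,960

N̂ = 4244·(6076+1)/(1615+1) = 4244·6077/1616 = 25790788/1616 ≈ 15959.6 → 15960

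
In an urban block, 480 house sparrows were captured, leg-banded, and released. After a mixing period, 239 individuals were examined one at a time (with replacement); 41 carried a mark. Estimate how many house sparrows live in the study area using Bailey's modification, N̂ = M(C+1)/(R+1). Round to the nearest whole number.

N̂ = 480·(239+1)/(41+1) = 480·240/42 = 115200/42 ≈ 2742.9 → 2743

N ≈ 2743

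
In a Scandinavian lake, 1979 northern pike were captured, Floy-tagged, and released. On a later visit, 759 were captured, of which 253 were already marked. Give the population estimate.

The marked fraction in the recapture sample should equal the marked fraction in the population: 253/759 = 1979/N.
N = (1979 × 759) / 253 = 1502061 / 253 = 5937

N = 5937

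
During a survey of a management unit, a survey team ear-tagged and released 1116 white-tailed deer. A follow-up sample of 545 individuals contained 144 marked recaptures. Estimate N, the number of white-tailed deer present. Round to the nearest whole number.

N ≈ 4224

The marked fraction in the recapture sample should equal the marked fraction in the population: 144/545 = 1116/N.
N = (1116 × 545) / 144 = 608220 / 144 ≈ 4223.8 → 4224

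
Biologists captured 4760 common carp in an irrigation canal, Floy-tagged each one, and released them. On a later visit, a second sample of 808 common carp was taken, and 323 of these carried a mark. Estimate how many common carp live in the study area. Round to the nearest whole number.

N = (4760 × 808) / 323 = 3846080 / 323 ≈ 11907.4 → 11907

N ≈ 11,907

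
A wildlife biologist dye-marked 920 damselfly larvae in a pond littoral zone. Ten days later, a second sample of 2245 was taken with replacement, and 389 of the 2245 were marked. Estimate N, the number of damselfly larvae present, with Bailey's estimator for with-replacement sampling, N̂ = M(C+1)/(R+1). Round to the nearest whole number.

N̂ = 920·(2245+1)/(389+1) = 920·2246/390 = 2066320/390 ≈ 5298.3 → 5298

N ≈ 5298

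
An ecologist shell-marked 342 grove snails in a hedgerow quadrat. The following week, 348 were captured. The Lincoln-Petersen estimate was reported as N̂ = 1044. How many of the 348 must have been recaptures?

R = 114

From N = M·C/R: R = M·C / N = 342·348 / 1044 = 119016 / 1044 = 114.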